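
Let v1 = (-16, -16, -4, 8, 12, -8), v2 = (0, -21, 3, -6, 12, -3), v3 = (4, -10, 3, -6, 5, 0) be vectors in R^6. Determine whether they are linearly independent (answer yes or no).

no

Form the matrix with these vectors as rows and row reduce.
R3 ← R3 + (1/4)·R1: [0, -14, 2, -4, 8, -2]
R3 ← R3 − (2/3)·R2: [0, 0, 0, 0, 0, 0]
2 nonzero rows, so the 3 vectors span a space of dimension 2.
Since 2 < 3, the vectors are linearly dependent.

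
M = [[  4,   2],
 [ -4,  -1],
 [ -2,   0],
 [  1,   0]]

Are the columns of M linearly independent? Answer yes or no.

yes

Row reduce M to echelon form.
R2 ← R2 + R1: [0, 1]
R3 ← R3 + (1/2)·R1: [0, 1]
R4 ← R4 − (1/4)·R1: [0, -1/2]
R3 ← R3 − R2: [0, 0]
R4 ← R4 + (1/2)·R2: [0, 0]
2 pivots among 2 columns.
Every column is a pivot column, so the columns are linearly independent.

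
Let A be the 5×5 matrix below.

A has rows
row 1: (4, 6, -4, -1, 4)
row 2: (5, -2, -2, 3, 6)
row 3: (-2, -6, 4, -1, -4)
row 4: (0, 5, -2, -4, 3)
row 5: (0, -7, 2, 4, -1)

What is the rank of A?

Row reduce to echelon form.
R2 ← R2 − (5/4)·R1: [0, -19/2, 3, 17/4, 1]
R3 ← R3 + (1/2)·R1: [0, -3, 2, -3/2, -2]
R3 ← R3 − (6/19)·R2: [0, 0, 20/19, -54/19, -44/19]
R4 ← R4 + (10/19)·R2: [0, 0, -8/19, -67/38, 67/19]
R5 ← R5 − (14/19)·R2: [0, 0, -4/19, 33/38, -33/19]
R4 ← R4 + (2/5)·R3: [0, 0, 0, -29/10, 13/5]
R5 ← R5 + (1/5)·R3: [0, 0, 0, 3/10, -11/5]
R5 ← R5 + (3/29)·R4: [0, 0, 0, 0, -56/29]
Echelon form has 5 nonzero rows, so rank(A) = 5.

5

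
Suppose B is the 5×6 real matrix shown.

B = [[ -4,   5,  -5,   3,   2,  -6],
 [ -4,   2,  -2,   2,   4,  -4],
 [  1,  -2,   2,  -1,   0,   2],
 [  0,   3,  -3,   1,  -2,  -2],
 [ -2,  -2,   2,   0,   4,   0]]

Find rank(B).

Row reduce to echelon form.
R2 ← R2 − R1: [0, -3, 3, -1, 2, 2]
R3 ← R3 + (1/4)·R1: [0, -3/4, 3/4, -1/4, 1/2, 1/2]
R5 ← R5 − (1/2)·R1: [0, -9/2, 9/2, -3/2, 3, 3]
R3 ← R3 − (1/4)·R2: [0, 0, 0, 0, 0, 0]
R4 ← R4 + R2: [0, 0, 0, 0, 0, 0]
R5 ← R5 − (3/2)·R2: [0, 0, 0, 0, 0, 0]
Echelon form has 2 nonzero rows, so rank(B) = 2.

2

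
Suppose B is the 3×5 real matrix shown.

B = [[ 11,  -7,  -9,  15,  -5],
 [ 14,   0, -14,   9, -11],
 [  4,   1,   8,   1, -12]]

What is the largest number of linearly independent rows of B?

Row reduce to echelon form.
R2 ← R2 − (14/11)·R1: [0, 98/11, -28/11, -111/11, -51/11]
R3 ← R3 − (4/11)·R1: [0, 39/11, 124/11, -49/11, -112/11]
R3 ← R3 − (39/98)·R2: [0, 0, 86/7, -43/98, -817/98]
Echelon form has 3 nonzero rows, so rank(B) = 3.
The rank gives the maximum number of linearly independent rows: 3.

3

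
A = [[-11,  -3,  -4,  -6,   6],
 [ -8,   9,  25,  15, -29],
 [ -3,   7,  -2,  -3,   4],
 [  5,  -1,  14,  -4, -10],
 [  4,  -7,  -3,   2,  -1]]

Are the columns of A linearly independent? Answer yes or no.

Row reduce A to echelon form.
R2 ← R2 − (8/11)·R1: [0, 123/11, 307/11, 213/11, -367/11]
R3 ← R3 − (3/11)·R1: [0, 86/11, -10/11, -15/11, 26/11]
R4 ← R4 + (5/11)·R1: [0, -26/11, 134/11, -74/11, -80/11]
R5 ← R5 + (4/11)·R1: [0, -89/11, -49/11, -2/11, 13/11]
R3 ← R3 − (86/123)·R2: [0, 0, -2512/123, -611/41, 3160/123]
R4 ← R4 + (26/123)·R2: [0, 0, 2224/123, -108/41, -1762/123]
R5 ← R5 + (89/123)·R2: [0, 0, 1936/123, 567/41, -2824/123]
R4 ← R4 + (139/157)·R3: [0, 0, 0, -2485/157, 1322/157]
R5 ← R5 + (121/157)·R3: [0, 0, 0, 368/157, -496/157]
R5 ← R5 + (368/2485)·R4: [0, 0, 0, 0, -4752/2485]
5 pivots among 5 columns.
Every column is a pivot column, so the columns are linearly independent.

yes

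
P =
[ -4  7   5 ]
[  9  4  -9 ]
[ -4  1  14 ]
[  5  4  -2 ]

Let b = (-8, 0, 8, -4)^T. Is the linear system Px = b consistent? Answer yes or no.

no

Row reduce the augmented matrix [P | b].
R2 ← R2 + (9/4)·R1: [0, 79/4, 9/4, -18]
R3 ← R3 − R1: [0, -6, 9, 16]
R4 ← R4 + (5/4)·R1: [0, 51/4, 17/4, -14]
R3 ← R3 + (24/79)·R2: [0, 0, 765/79, 832/79]
R4 ← R4 − (51/79)·R2: [0, 0, 221/79, -188/79]
R4 ← R4 − (13/45)·R3: [0, 0, 0, -244/45]
The echelon form has 4 nonzero rows; the last pivot sits in the augmented column, so rank(P) = 3 but rank([P|b]) = 4.
Since the ranks differ, the system is inconsistent.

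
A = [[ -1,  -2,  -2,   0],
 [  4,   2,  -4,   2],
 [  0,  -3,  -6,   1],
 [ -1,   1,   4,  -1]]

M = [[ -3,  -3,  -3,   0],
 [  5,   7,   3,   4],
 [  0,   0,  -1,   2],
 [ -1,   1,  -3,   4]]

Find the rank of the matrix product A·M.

First compute AM:
[[ -7, -11,  -1, -12],
 [ -4,   4,  -8,   8],
 [-16, -20,  -6, -20],
 [  9,   9,   5,   8]]
Now row reduce the product.
R2 ← R2 − (4/7)·R1: [0, 72/7, -52/7, 104/7]
R3 ← R3 − (16/7)·R1: [0, 36/7, -26/7, 52/7]
R4 ← R4 + (9/7)·R1: [0, -36/7, 26/7, -52/7]
R3 ← R3 − (1/2)·R2: [0, 0, 0, 0]
R4 ← R4 + (1/2)·R2: [0, 0, 0, 0]
2 nonzero rows, so rank(AM) = 2.

2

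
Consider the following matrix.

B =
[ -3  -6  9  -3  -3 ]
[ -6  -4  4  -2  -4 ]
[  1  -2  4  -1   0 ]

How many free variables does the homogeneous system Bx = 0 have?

3

Row reduce to echelon form.
R2 ← R2 − (2)·R1: [0, 8, -14, 4, 2]
R3 ← R3 + (1/3)·R1: [0, -4, 7, -2, -1]
R3 ← R3 + (1/2)·R2: [0, 0, 0, 0, 0]
2 nonzero rows, so rank(B) = 2.
B has 5 columns; by rank–nullity, nullity = 5 − 2 = 3.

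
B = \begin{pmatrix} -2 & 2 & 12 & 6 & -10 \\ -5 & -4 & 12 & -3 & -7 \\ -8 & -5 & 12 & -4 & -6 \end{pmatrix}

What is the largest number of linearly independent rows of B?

Row reduce to echelon form.
R2 ← R2 − (5/2)·R1: [0, -9, -18, -18, 18]
R3 ← R3 − (4)·R1: [0, -13, -36, -28, 34]
R3 ← R3 − (13/9)·R2: [0, 0, -10, -2, 8]
Echelon form has 3 nonzero rows, so rank(B) = 3.
The rank gives the maximum number of linearly independent rows: 3.

3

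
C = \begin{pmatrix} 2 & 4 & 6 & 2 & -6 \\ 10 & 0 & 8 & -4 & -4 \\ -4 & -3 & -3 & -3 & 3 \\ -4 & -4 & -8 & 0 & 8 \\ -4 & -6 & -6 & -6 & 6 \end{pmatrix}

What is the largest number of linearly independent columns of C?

Row reduce to echelon form.
R2 ← R2 − (5)·R1: [0, -20, -22, -14, 26]
R3 ← R3 + (2)·R1: [0, 5, 9, 1, -9]
R4 ← R4 + (2)·R1: [0, 4, 4, 4, -4]
R5 ← R5 + (2)·R1: [0, 2, 6, -2, -6]
R3 ← R3 + (1/4)·R2: [0, 0, 7/2, -5/2, -5/2]
R4 ← R4 + (1/5)·R2: [0, 0, -2/5, 6/5, 6/5]
R5 ← R5 + (1/10)·R2: [0, 0, 19/5, -17/5, -17/5]
R4 ← R4 + (4/35)·R3: [0, 0, 0, 32/35, 32/35]
R5 ← R5 − (38/35)·R3: [0, 0, 0, -24/35, -24/35]
R5 ← R5 + (3/4)·R4: [0, 0, 0, 0, 0]
Echelon form has 4 nonzero rows, so rank(C) = 4.
The rank gives the maximum number of linearly independent columns: 4.

4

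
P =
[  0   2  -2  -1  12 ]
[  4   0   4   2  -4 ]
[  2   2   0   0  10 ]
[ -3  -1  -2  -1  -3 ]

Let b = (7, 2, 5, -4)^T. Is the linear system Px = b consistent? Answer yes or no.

Row reduce the augmented matrix [P | b].
Swap R1 ↔ R2
R3 ← R3 − (1/2)·R1: [0, 2, -2, -1, 12, 4]
R4 ← R4 + (3/4)·R1: [0, -1, 1, 1/2, -6, -5/2]
R3 ← R3 − R2: [0, 0, 0, 0, 0, -3]
R4 ← R4 + (1/2)·R2: [0, 0, 0, 0, 0, 1]
R4 ← R4 + (1/3)·R3: [0, 0, 0, 0, 0, 0]
The echelon form has 3 nonzero rows; the last pivot sits in the augmented column, so rank(P) = 2 but rank([P|b]) = 3.
Since the ranks differ, the system is inconsistent.

no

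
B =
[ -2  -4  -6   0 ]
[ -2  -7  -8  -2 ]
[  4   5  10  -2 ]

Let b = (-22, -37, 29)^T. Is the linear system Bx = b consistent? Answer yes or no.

yes

Row reduce the augmented matrix [B | b].
R2 ← R2 − R1: [0, -3, -2, -2, -15]
R3 ← R3 + (2)·R1: [0, -3, -2, -2, -15]
R3 ← R3 − R2: [0, 0, 0, 0, 0]
The echelon form has 2 nonzero rows, and every pivot lies in the first 4 columns, so rank(B) = rank([B|b]) = 2.
The system is consistent.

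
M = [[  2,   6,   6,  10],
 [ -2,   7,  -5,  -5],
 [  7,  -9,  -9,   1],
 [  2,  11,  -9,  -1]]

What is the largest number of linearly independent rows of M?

4

Row reduce to echelon form.
R2 ← R2 + R1: [0, 13, 1, 5]
R3 ← R3 − (7/2)·R1: [0, -30, -30, -34]
R4 ← R4 − R1: [0, 5, -15, -11]
R3 ← R3 + (30/13)·R2: [0, 0, -360/13, -292/13]
R4 ← R4 − (5/13)·R2: [0, 0, -200/13, -168/13]
R4 ← R4 − (5/9)·R3: [0, 0, 0, -4/9]
Echelon form has 4 nonzero rows, so rank(M) = 4.
The rank gives the maximum number of linearly independent rows: 4.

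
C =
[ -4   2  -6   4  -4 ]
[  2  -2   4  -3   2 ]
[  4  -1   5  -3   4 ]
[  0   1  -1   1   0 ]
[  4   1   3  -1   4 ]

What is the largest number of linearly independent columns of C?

2

Row reduce to echelon form.
R2 ← R2 + (1/2)·R1: [0, -1, 1, -1, 0]
R3 ← R3 + R1: [0, 1, -1, 1, 0]
R5 ← R5 + R1: [0, 3, -3, 3, 0]
R3 ← R3 + R2: [0, 0, 0, 0, 0]
R4 ← R4 + R2: [0, 0, 0, 0, 0]
R5 ← R5 + (3)·R2: [0, 0, 0, 0, 0]
Echelon form has 2 nonzero rows, so rank(C) = 2.
The rank gives the maximum number of linearly independent columns: 2.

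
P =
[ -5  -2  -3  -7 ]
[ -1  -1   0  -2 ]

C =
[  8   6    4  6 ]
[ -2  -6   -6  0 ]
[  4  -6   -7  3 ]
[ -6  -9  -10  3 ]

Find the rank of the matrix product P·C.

2

First compute PC:
[[ -6,  63,  83, -60],
 [  6,  18,  22, -12]]
Now row reduce the product.
R2 ← R2 + R1: [0, 81, 105, -72]
2 nonzero rows, so rank(PC) = 2.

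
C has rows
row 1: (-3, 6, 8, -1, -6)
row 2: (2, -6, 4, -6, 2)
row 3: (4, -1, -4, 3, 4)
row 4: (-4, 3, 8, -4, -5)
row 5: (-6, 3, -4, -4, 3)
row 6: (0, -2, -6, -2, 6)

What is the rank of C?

5

Row reduce to echelon form.
R2 ← R2 + (2/3)·R1: [0, -2, 28/3, -20/3, -2]
R3 ← R3 + (4/3)·R1: [0, 7, 20/3, 5/3, -4]
R4 ← R4 − (4/3)·R1: [0, -5, -8/3, -8/3, 3]
R5 ← R5 − (2)·R1: [0, -9, -20, -2, 15]
R3 ← R3 + (7/2)·R2: [0, 0, 118/3, -65/3, -11]
R4 ← R4 − (5/2)·R2: [0, 0, -26, 14, 8]
R5 ← R5 − (9/2)·R2: [0, 0, -62, 28, 24]
R6 ← R6 − R2: [0, 0, -46/3, 14/3, 8]
R4 ← R4 + (39/59)·R3: [0, 0, 0, -19/59, 43/59]
R5 ← R5 + (93/59)·R3: [0, 0, 0, -363/59, 393/59]
R6 ← R6 + (23/59)·R3: [0, 0, 0, -223/59, 219/59]
R5 ← R5 − (363/19)·R4: [0, 0, 0, 0, -138/19]
R6 ← R6 − (223/19)·R4: [0, 0, 0, 0, -92/19]
R6 ← R6 − (2/3)·R5: [0, 0, 0, 0, 0]
Echelon form has 5 nonzero rows, so rank(C) = 5.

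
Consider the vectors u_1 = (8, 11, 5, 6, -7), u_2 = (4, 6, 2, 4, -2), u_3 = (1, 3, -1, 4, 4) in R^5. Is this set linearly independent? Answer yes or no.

Form the matrix with these vectors as rows and row reduce.
R2 ← R2 − (1/2)·R1: [0, 1/2, -1/2, 1, 3/2]
R3 ← R3 − (1/8)·R1: [0, 13/8, -13/8, 13/4, 39/8]
R3 ← R3 − (13/4)·R2: [0, 0, 0, 0, 0]
2 nonzero rows, so the 3 vectors span a space of dimension 2.
Since 2 < 3, the vectors are linearly dependent.

no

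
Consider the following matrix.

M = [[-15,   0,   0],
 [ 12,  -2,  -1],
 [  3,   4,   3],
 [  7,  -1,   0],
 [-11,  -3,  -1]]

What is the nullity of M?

0

Row reduce to echelon form.
R2 ← R2 + (4/5)·R1: [0, -2, -1]
R3 ← R3 + (1/5)·R1: [0, 4, 3]
R4 ← R4 + (7/15)·R1: [0, -1, 0]
R5 ← R5 − (11/15)·R1: [0, -3, -1]
R3 ← R3 + (2)·R2: [0, 0, 1]
R4 ← R4 − (1/2)·R2: [0, 0, 1/2]
R5 ← R5 − (3/2)·R2: [0, 0, 1/2]
R4 ← R4 − (1/2)·R3: [0, 0, 0]
R5 ← R5 − (1/2)·R3: [0, 0, 0]
3 nonzero rows, so rank(M) = 3.
M has 3 columns; by rank–nullity, nullity = 3 − 3 = 0.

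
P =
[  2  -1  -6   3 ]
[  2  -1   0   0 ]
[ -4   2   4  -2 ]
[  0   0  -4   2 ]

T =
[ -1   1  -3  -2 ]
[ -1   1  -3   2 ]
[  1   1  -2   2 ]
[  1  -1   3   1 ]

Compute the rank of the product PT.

2

First compute PT:
[[ -4,  -8,  18, -15],
 [ -1,   1,  -3,  -6],
 [  4,   4,  -8,  18],
 [ -2,  -6,  14,  -6]]
Now row reduce the product.
R2 ← R2 − (1/4)·R1: [0, 3, -15/2, -9/4]
R3 ← R3 + R1: [0, -4, 10, 3]
R4 ← R4 − (1/2)·R1: [0, -2, 5, 3/2]
R3 ← R3 + (4/3)·R2: [0, 0, 0, 0]
R4 ← R4 + (2/3)·R2: [0, 0, 0, 0]
2 nonzero rows, so rank(PT) = 2.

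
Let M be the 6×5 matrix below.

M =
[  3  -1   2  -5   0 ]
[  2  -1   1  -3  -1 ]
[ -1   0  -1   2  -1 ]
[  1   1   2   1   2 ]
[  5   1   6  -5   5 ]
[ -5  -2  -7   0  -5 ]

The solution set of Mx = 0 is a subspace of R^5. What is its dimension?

Row reduce to echelon form.
R2 ← R2 − (2/3)·R1: [0, -1/3, -1/3, 1/3, -1]
R3 ← R3 + (1/3)·R1: [0, -1/3, -1/3, 1/3, -1]
R4 ← R4 − (1/3)·R1: [0, 4/3, 4/3, 8/3, 2]
R5 ← R5 − (5/3)·R1: [0, 8/3, 8/3, 10/3, 5]
R6 ← R6 + (5/3)·R1: [0, -11/3, -11/3, -25/3, -5]
R3 ← R3 − R2: [0, 0, 0, 0, 0]
R4 ← R4 + (4)·R2: [0, 0, 0, 4, -2]
R5 ← R5 + (8)·R2: [0, 0, 0, 6, -3]
R6 ← R6 − (11)·R2: [0, 0, 0, -12, 6]
Swap R3 ↔ R4
R5 ← R5 − (3/2)·R3: [0, 0, 0, 0, 0]
R6 ← R6 + (3)·R3: [0, 0, 0, 0, 0]
3 nonzero rows, so rank(M) = 3.
M has 5 columns; by rank–nullity, nullity = 5 − 3 = 2.

2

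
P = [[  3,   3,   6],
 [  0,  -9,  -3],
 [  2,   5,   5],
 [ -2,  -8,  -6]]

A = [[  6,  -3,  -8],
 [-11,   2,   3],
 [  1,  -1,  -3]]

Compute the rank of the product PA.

First compute PA:
[[ -9,  -9, -33],
 [ 96, -15, -18],
 [-38,  -1, -16],
 [ 70,  -4,  10]]
Now row reduce the product.
R2 ← R2 + (32/3)·R1: [0, -111, -370]
R3 ← R3 − (38/9)·R1: [0, 37, 370/3]
R4 ← R4 + (70/9)·R1: [0, -74, -740/3]
R3 ← R3 + (1/3)·R2: [0, 0, 0]
R4 ← R4 − (2/3)·R2: [0, 0, 0]
2 nonzero rows, so rank(PA) = 2.

2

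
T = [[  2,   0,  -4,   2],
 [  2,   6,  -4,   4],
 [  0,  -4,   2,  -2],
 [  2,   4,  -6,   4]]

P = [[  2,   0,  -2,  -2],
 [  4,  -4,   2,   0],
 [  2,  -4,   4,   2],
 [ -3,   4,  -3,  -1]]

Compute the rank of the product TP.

First compute TP:
[[-10,  24, -26, -14],
 [  8,   8, -20, -16],
 [ -6,   0,   6,   6],
 [ -4,  24, -32, -20]]
Now row reduce the product.
R2 ← R2 + (4/5)·R1: [0, 136/5, -204/5, -136/5]
R3 ← R3 − (3/5)·R1: [0, -72/5, 108/5, 72/5]
R4 ← R4 − (2/5)·R1: [0, 72/5, -108/5, -72/5]
R3 ← R3 + (9/17)·R2: [0, 0, 0, 0]
R4 ← R4 − (9/17)·R2: [0, 0, 0, 0]
2 nonzero rows, so rank(TP) = 2.

2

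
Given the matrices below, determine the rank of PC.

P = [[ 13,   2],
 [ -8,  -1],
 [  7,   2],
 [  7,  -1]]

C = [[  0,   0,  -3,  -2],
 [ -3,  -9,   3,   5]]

2

First compute PC:
[[ -6, -18, -33, -16],
 [  3,   9,  21,  11],
 [ -6, -18, -15,  -4],
 [  3,   9, -24, -19]]
Now row reduce the product.
R2 ← R2 + (1/2)·R1: [0, 0, 9/2, 3]
R3 ← R3 − R1: [0, 0, 18, 12]
R4 ← R4 + (1/2)·R1: [0, 0, -81/2, -27]
R3 ← R3 − (4)·R2: [0, 0, 0, 0]
R4 ← R4 + (9)·R2: [0, 0, 0, 0]
2 nonzero rows, so rank(PC) = 2.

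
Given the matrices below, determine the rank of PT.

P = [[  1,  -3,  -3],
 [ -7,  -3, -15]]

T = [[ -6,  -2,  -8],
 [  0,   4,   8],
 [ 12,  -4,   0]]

2

First compute PT:
[[-42,  -2, -32],
 [-138,  62,  32]]
Now row reduce the product.
R2 ← R2 − (23/7)·R1: [0, 480/7, 960/7]
2 nonzero rows, so rank(PT) = 2.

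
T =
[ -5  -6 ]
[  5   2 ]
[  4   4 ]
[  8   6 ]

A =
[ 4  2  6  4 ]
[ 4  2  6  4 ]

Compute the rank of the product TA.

1

First compute TA:
[[-44, -22, -66, -44],
 [ 28,  14,  42,  28],
 [ 32,  16,  48,  32],
 [ 56,  28,  84,  56]]
Now row reduce the product.
R2 ← R2 + (7/11)·R1: [0, 0, 0, 0]
R3 ← R3 + (8/11)·R1: [0, 0, 0, 0]
R4 ← R4 + (14/11)·R1: [0, 0, 0, 0]
1 nonzero row, so rank(TA) = 1.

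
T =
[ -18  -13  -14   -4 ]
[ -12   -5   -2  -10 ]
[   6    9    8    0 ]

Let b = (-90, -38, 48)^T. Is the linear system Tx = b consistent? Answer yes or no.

Row reduce the augmented matrix [T | b].
R2 ← R2 − (2/3)·R1: [0, 11/3, 22/3, -22/3, 22]
R3 ← R3 + (1/3)·R1: [0, 14/3, 10/3, -4/3, 18]
R3 ← R3 − (14/11)·R2: [0, 0, -6, 8, -10]
The echelon form has 3 nonzero rows, and every pivot lies in the first 4 columns, so rank(T) = rank([T|b]) = 3.
The system is consistent.

yes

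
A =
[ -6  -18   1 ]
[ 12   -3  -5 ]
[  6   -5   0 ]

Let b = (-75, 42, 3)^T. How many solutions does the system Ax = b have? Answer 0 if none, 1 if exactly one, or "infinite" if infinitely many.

1

Row reduce the augmented matrix [A | b].
R2 ← R2 + (2)·R1: [0, -39, -3, -108]
R3 ← R3 + R1: [0, -23, 1, -72]
R3 ← R3 − (23/39)·R2: [0, 0, 36/13, -108/13]
The echelon form has 3 nonzero rows, and every pivot lies in the first 3 columns, so rank(A) = rank([A|b]) = 3.
The system is consistent.
rank = 3 = number of unknowns, so the solution is unique.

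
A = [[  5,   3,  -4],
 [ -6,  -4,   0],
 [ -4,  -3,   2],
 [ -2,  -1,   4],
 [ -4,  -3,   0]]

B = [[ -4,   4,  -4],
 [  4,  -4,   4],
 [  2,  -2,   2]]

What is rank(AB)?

First compute AB:
[[-16,  16, -16],
 [  8,  -8,   8],
 [  8,  -8,   8],
 [ 12, -12,  12],
 [  4,  -4,   4]]
Now row reduce the product.
R2 ← R2 + (1/2)·R1: [0, 0, 0]
R3 ← R3 + (1/2)·R1: [0, 0, 0]
R4 ← R4 + (3/4)·R1: [0, 0, 0]
R5 ← R5 + (1/4)·R1: [0, 0, 0]
1 nonzero row, so rank(AB) = 1.

1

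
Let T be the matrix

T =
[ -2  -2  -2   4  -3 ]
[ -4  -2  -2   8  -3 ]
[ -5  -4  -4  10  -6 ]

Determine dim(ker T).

3

Row reduce to echelon form.
R2 ← R2 − (2)·R1: [0, 2, 2, 0, 3]
R3 ← R3 − (5/2)·R1: [0, 1, 1, 0, 3/2]
R3 ← R3 − (1/2)·R2: [0, 0, 0, 0, 0]
2 nonzero rows, so rank(T) = 2.
T has 5 columns; by rank–nullity, nullity = 5 − 2 = 3.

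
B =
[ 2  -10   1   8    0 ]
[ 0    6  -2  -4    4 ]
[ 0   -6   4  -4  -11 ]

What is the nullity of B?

2

Row reduce to echelon form.
R3 ← R3 + R2: [0, 0, 2, -8, -7]
3 nonzero rows, so rank(B) = 3.
B has 5 columns; by rank–nullity, nullity = 5 − 3 = 2.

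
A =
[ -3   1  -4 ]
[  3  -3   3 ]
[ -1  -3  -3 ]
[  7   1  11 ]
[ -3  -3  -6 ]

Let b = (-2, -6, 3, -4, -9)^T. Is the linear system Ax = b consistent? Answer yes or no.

no

Row reduce the augmented matrix [A | b].
R2 ← R2 + R1: [0, -2, -1, -8]
R3 ← R3 − (1/3)·R1: [0, -10/3, -5/3, 11/3]
R4 ← R4 + (7/3)·R1: [0, 10/3, 5/3, -26/3]
R5 ← R5 − R1: [0, -4, -2, -7]
R3 ← R3 − (5/3)·R2: [0, 0, 0, 17]
R4 ← R4 + (5/3)·R2: [0, 0, 0, -22]
R5 ← R5 − (2)·R2: [0, 0, 0, 9]
R4 ← R4 + (22/17)·R3: [0, 0, 0, 0]
R5 ← R5 − (9/17)·R3: [0, 0, 0, 0]
The echelon form has 3 nonzero rows; the last pivot sits in the augmented column, so rank(A) = 2 but rank([A|b]) = 3.
Since the ranks differ, the system is inconsistent.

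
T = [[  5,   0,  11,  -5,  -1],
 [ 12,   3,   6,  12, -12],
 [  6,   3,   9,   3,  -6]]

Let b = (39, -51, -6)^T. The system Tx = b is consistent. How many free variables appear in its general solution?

2

Row reduce the augmented matrix [T | b].
R2 ← R2 − (12/5)·R1: [0, 3, -102/5, 24, -48/5, -723/5]
R3 ← R3 − (6/5)·R1: [0, 3, -21/5, 9, -24/5, -264/5]
R3 ← R3 − R2: [0, 0, 81/5, -15, 24/5, 459/5]
The echelon form has 3 nonzero rows, and every pivot lies in the first 5 columns, so rank(T) = rank([T|b]) = 3.
The system is consistent.
Free variables = (unknowns) − (rank) = 5 − 3 = 2.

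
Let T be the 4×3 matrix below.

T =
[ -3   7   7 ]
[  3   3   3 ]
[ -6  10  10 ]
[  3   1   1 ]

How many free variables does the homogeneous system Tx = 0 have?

1

Row reduce to echelon form.
R2 ← R2 + R1: [0, 10, 10]
R3 ← R3 − (2)·R1: [0, -4, -4]
R4 ← R4 + R1: [0, 8, 8]
R3 ← R3 + (2/5)·R2: [0, 0, 0]
R4 ← R4 − (4/5)·R2: [0, 0, 0]
2 nonzero rows, so rank(T) = 2.
T has 3 columns; by rank–nullity, nullity = 3 − 2 = 1.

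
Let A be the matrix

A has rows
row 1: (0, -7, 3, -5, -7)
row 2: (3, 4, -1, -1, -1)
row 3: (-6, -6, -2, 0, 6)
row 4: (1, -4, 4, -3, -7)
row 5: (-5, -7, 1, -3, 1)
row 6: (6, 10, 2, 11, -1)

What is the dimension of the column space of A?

5

Row reduce to echelon form.
Swap R1 ↔ R2
R3 ← R3 + (2)·R1: [0, 2, -4, -2, 4]
R4 ← R4 − (1/3)·R1: [0, -16/3, 13/3, -8/3, -20/3]
R5 ← R5 + (5/3)·R1: [0, -1/3, -2/3, -14/3, -2/3]
R6 ← R6 − (2)·R1: [0, 2, 4, 13, 1]
R3 ← R3 + (2/7)·R2: [0, 0, -22/7, -24/7, 2]
R4 ← R4 − (16/21)·R2: [0, 0, 43/21, 8/7, -4/3]
R5 ← R5 − (1/21)·R2: [0, 0, -17/21, -31/7, -1/3]
R6 ← R6 + (2/7)·R2: [0, 0, 34/7, 81/7, -1]
R4 ← R4 + (43/66)·R3: [0, 0, 0, -12/11, -1/33]
R5 ← R5 − (17/66)·R3: [0, 0, 0, -39/11, -28/33]
R6 ← R6 + (17/11)·R3: [0, 0, 0, 69/11, 23/11]
R5 ← R5 − (13/4)·R4: [0, 0, 0, 0, -3/4]
R6 ← R6 + (23/4)·R4: [0, 0, 0, 0, 23/12]
R6 ← R6 + (23/9)·R5: [0, 0, 0, 0, 0]
Echelon form has 5 nonzero rows, so rank(A) = 5.
The column space has dimension equal to the rank: 5.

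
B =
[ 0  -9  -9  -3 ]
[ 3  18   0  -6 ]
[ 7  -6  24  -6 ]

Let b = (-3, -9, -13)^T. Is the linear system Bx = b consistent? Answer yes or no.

yes

Row reduce the augmented matrix [B | b].
Swap R1 ↔ R2
R3 ← R3 − (7/3)·R1: [0, -48, 24, 8, 8]
R3 ← R3 − (16/3)·R2: [0, 0, 72, 24, 24]
The echelon form has 3 nonzero rows, and every pivot lies in the first 4 columns, so rank(B) = rank([B|b]) = 3.
The system is consistent.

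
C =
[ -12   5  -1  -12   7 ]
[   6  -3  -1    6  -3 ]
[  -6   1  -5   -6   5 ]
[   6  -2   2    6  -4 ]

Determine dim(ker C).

Row reduce to echelon form.
R2 ← R2 + (1/2)·R1: [0, -1/2, -3/2, 0, 1/2]
R3 ← R3 − (1/2)·R1: [0, -3/2, -9/2, 0, 3/2]
R4 ← R4 + (1/2)·R1: [0, 1/2, 3/2, 0, -1/2]
R3 ← R3 − (3)·R2: [0, 0, 0, 0, 0]
R4 ← R4 + R2: [0, 0, 0, 0, 0]
2 nonzero rows, so rank(C) = 2.
C has 5 columns; by rank–nullity, nullity = 5 − 2 = 3.

3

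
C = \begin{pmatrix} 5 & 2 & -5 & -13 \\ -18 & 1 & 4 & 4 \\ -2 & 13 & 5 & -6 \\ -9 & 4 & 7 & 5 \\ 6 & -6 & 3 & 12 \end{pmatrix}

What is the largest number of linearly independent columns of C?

Row reduce to echelon form.
R2 ← R2 + (18/5)·R1: [0, 41/5, -14, -214/5]
R3 ← R3 + (2/5)·R1: [0, 69/5, 3, -56/5]
R4 ← R4 + (9/5)·R1: [0, 38/5, -2, -92/5]
R5 ← R5 − (6/5)·R1: [0, -42/5, 9, 138/5]
R3 ← R3 − (69/41)·R2: [0, 0, 1089/41, 2494/41]
R4 ← R4 − (38/41)·R2: [0, 0, 450/41, 872/41]
R5 ← R5 + (42/41)·R2: [0, 0, -219/41, -666/41]
R4 ← R4 − (50/121)·R3: [0, 0, 0, -468/121]
R5 ← R5 + (73/363)·R3: [0, 0, 0, -1456/363]
R5 ← R5 − (28/27)·R4: [0, 0, 0, 0]
Echelon form has 4 nonzero rows, so rank(C) = 4.
The rank gives the maximum number of linearly independent columns: 4.

4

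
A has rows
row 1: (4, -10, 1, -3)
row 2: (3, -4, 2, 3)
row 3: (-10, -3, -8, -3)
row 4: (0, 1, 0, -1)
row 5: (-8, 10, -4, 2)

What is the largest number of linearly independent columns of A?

Row reduce to echelon form.
R2 ← R2 − (3/4)·R1: [0, 7/2, 5/4, 21/4]
R3 ← R3 + (5/2)·R1: [0, -28, -11/2, -21/2]
R5 ← R5 + (2)·R1: [0, -10, -2, -4]
R3 ← R3 + (8)·R2: [0, 0, 9/2, 63/2]
R4 ← R4 − (2/7)·R2: [0, 0, -5/14, -5/2]
R5 ← R5 + (20/7)·R2: [0, 0, 11/7, 11]
R4 ← R4 + (5/63)·R3: [0, 0, 0, 0]
R5 ← R5 − (22/63)·R3: [0, 0, 0, 0]
Echelon form has 3 nonzero rows, so rank(A) = 3.
The rank gives the maximum number of linearly independent columns: 3.

3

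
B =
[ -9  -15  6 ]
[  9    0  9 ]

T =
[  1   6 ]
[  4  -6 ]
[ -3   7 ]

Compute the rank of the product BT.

2

First compute BT:
[[-87,  78],
 [-18, 117]]
Now row reduce the product.
R2 ← R2 − (6/29)·R1: [0, 2925/29]
2 nonzero rows, so rank(BT) = 2.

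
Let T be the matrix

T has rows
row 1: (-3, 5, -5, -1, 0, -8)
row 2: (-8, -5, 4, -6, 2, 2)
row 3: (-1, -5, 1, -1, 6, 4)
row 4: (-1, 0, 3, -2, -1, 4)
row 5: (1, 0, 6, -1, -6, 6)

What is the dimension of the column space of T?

Row reduce to echelon form.
R2 ← R2 − (8/3)·R1: [0, -55/3, 52/3, -10/3, 2, 70/3]
R3 ← R3 − (1/3)·R1: [0, -20/3, 8/3, -2/3, 6, 20/3]
R4 ← R4 − (1/3)·R1: [0, -5/3, 14/3, -5/3, -1, 20/3]
R5 ← R5 + (1/3)·R1: [0, 5/3, 13/3, -4/3, -6, 10/3]
R3 ← R3 − (4/11)·R2: [0, 0, -40/11, 6/11, 58/11, -20/11]
R4 ← R4 − (1/11)·R2: [0, 0, 34/11, -15/11, -13/11, 50/11]
R5 ← R5 + (1/11)·R2: [0, 0, 65/11, -18/11, -64/11, 60/11]
R4 ← R4 + (17/20)·R3: [0, 0, 0, -9/10, 33/10, 3]
R5 ← R5 + (13/8)·R3: [0, 0, 0, -3/4, 11/4, 5/2]
R5 ← R5 − (5/6)·R4: [0, 0, 0, 0, 0, 0]
Echelon form has 4 nonzero rows, so rank(T) = 4.
The column space has dimension equal to the rank: 4.

4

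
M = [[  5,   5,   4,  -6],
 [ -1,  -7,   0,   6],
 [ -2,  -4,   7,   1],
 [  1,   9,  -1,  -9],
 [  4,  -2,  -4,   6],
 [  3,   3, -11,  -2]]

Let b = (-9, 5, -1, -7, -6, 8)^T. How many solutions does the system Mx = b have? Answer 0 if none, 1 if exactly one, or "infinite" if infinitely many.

Row reduce the augmented matrix [M | b].
R2 ← R2 + (1/5)·R1: [0, -6, 4/5, 24/5, 16/5]
R3 ← R3 + (2/5)·R1: [0, -2, 43/5, -7/5, -23/5]
R4 ← R4 − (1/5)·R1: [0, 8, -9/5, -39/5, -26/5]
R5 ← R5 − (4/5)·R1: [0, -6, -36/5, 54/5, 6/5]
R6 ← R6 − (3/5)·R1: [0, 0, -67/5, 8/5, 67/5]
R3 ← R3 − (1/3)·R2: [0, 0, 25/3, -3, -17/3]
R4 ← R4 + (4/3)·R2: [0, 0, -11/15, -7/5, -14/15]
R5 ← R5 − R2: [0, 0, -8, 6, -2]
R4 ← R4 + (11/125)·R3: [0, 0, 0, -208/125, -179/125]
R5 ← R5 + (24/25)·R3: [0, 0, 0, 78/25, -186/25]
R6 ← R6 + (201/125)·R3: [0, 0, 0, -403/125, 536/125]
R5 ← R5 + (15/8)·R4: [0, 0, 0, 0, -81/8]
R6 ← R6 − (31/16)·R4: [0, 0, 0, 0, 113/16]
R6 ← R6 + (113/162)·R5: [0, 0, 0, 0, 0]
The echelon form has 5 nonzero rows; the last pivot sits in the augmented column, so rank(M) = 4 but rank([M|b]) = 5.
Since the ranks differ, the system is inconsistent.
It has no solutions.

0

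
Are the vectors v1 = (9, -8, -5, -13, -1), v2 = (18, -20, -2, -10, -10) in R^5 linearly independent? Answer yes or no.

yes

Form the matrix with these vectors as rows and row reduce.
R2 ← R2 − (2)·R1: [0, -4, 8, 16, -8]
2 nonzero rows, so the 2 vectors span a space of dimension 2.
Since 2 = 2, the vectors are linearly independent.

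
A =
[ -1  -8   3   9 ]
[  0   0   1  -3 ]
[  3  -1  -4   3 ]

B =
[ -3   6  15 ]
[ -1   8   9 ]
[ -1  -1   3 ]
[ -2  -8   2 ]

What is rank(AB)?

First compute AB:
[[-10, -145, -60],
 [  5,  23,  -3],
 [-10, -10,  30]]
Now row reduce the product.
R2 ← R2 + (1/2)·R1: [0, -99/2, -33]
R3 ← R3 − R1: [0, 135, 90]
R3 ← R3 + (30/11)·R2: [0, 0, 0]
2 nonzero rows, so rank(AB) = 2.

2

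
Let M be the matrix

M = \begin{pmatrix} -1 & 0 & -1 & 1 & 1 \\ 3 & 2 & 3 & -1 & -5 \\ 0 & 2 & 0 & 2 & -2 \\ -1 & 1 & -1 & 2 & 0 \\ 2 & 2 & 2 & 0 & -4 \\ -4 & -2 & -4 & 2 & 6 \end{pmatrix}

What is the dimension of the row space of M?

Row reduce to echelon form.
R2 ← R2 + (3)·R1: [0, 2, 0, 2, -2]
R4 ← R4 − R1: [0, 1, 0, 1, -1]
R5 ← R5 + (2)·R1: [0, 2, 0, 2, -2]
R6 ← R6 − (4)·R1: [0, -2, 0, -2, 2]
R3 ← R3 − R2: [0, 0, 0, 0, 0]
R4 ← R4 − (1/2)·R2: [0, 0, 0, 0, 0]
R5 ← R5 − R2: [0, 0, 0, 0, 0]
R6 ← R6 + R2: [0, 0, 0, 0, 0]
Echelon form has 2 nonzero rows, so rank(M) = 2.
The row space has dimension equal to the rank: 2.

2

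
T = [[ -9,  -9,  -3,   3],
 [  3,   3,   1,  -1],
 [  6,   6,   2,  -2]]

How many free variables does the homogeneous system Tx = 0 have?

Row reduce to echelon form.
R2 ← R2 + (1/3)·R1: [0, 0, 0, 0]
R3 ← R3 + (2/3)·R1: [0, 0, 0, 0]
1 nonzero row, so rank(T) = 1.
T has 4 columns; by rank–nullity, nullity = 4 − 1 = 3.

3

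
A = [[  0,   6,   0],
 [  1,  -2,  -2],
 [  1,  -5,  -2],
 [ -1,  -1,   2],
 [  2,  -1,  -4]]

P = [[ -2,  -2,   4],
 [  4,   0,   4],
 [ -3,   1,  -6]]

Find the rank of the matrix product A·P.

First compute AP:
[[ 24,   0,  24],
 [ -4,  -4,   8],
 [-16,  -4,  -4],
 [ -8,   4, -20],
 [  4,  -8,  28]]
Now row reduce the product.
R2 ← R2 + (1/6)·R1: [0, -4, 12]
R3 ← R3 + (2/3)·R1: [0, -4, 12]
R4 ← R4 + (1/3)·R1: [0, 4, -12]
R5 ← R5 − (1/6)·R1: [0, -8, 24]
R3 ← R3 − R2: [0, 0, 0]
R4 ← R4 + R2: [0, 0, 0]
R5 ← R5 − (2)·R2: [0, 0, 0]
2 nonzero rows, so rank(AP) = 2.

2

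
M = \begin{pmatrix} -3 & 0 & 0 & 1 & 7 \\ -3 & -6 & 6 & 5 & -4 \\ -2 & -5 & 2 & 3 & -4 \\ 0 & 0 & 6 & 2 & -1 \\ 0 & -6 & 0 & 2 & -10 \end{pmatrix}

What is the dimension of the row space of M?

Row reduce to echelon form.
R2 ← R2 − R1: [0, -6, 6, 4, -11]
R3 ← R3 − (2/3)·R1: [0, -5, 2, 7/3, -26/3]
R3 ← R3 − (5/6)·R2: [0, 0, -3, -1, 1/2]
R5 ← R5 − R2: [0, 0, -6, -2, 1]
R4 ← R4 + (2)·R3: [0, 0, 0, 0, 0]
R5 ← R5 − (2)·R3: [0, 0, 0, 0, 0]
Echelon form has 3 nonzero rows, so rank(M) = 3.
The row space has dimension equal to the rank: 3.

3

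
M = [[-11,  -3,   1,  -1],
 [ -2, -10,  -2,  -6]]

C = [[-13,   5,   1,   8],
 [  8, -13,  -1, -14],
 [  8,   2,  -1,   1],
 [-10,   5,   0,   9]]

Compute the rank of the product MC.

2

First compute MC:
[[137, -19,  -9, -54],
 [-10,  86,  10,  68]]
Now row reduce the product.
R2 ← R2 + (10/137)·R1: [0, 11592/137, 1280/137, 8776/137]
2 nonzero rows, so rank(MC) = 2.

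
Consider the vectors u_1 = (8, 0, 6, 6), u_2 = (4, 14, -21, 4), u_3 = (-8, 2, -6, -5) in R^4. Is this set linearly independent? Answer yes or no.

Form the matrix with these vectors as rows and row reduce.
R2 ← R2 − (1/2)·R1: [0, 14, -24, 1]
R3 ← R3 + R1: [0, 2, 0, 1]
R3 ← R3 − (1/7)·R2: [0, 0, 24/7, 6/7]
3 nonzero rows, so the 3 vectors span a space of dimension 3.
Since 3 = 3, the vectors are linearly independent.

yes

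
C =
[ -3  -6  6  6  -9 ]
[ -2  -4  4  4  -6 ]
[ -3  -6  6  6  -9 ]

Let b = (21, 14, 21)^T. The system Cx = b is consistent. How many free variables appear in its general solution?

4

Row reduce the augmented matrix [C | b].
R2 ← R2 − (2/3)·R1: [0, 0, 0, 0, 0, 0]
R3 ← R3 − R1: [0, 0, 0, 0, 0, 0]
The echelon form has 1 nonzero rows, and every pivot lies in the first 5 columns, so rank(C) = rank([C|b]) = 1.
The system is consistent.
Free variables = (unknowns) − (rank) = 5 − 1 = 4.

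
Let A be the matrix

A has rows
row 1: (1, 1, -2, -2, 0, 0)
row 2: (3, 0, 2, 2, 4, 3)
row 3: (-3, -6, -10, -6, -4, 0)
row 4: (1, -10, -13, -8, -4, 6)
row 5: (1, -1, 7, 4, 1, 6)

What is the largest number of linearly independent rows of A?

5

Row reduce to echelon form.
R2 ← R2 − (3)·R1: [0, -3, 8, 8, 4, 3]
R3 ← R3 + (3)·R1: [0, -3, -16, -12, -4, 0]
R4 ← R4 − R1: [0, -11, -11, -6, -4, 6]
R5 ← R5 − R1: [0, -2, 9, 6, 1, 6]
R3 ← R3 − R2: [0, 0, -24, -20, -8, -3]
R4 ← R4 − (11/3)·R2: [0, 0, -121/3, -106/3, -56/3, -5]
R5 ← R5 − (2/3)·R2: [0, 0, 11/3, 2/3, -5/3, 4]
R4 ← R4 − (121/72)·R3: [0, 0, 0, -31/18, -47/9, 1/24]
R5 ← R5 + (11/72)·R3: [0, 0, 0, -43/18, -26/9, 85/24]
R5 ← R5 − (43/31)·R4: [0, 0, 0, 0, 135/31, 108/31]
Echelon form has 5 nonzero rows, so rank(A) = 5.
The rank gives the maximum number of linearly independent rows: 5.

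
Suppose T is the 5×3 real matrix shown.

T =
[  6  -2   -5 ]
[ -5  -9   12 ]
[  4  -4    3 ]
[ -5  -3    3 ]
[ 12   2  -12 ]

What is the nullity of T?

Row reduce to echelon form.
R2 ← R2 + (5/6)·R1: [0, -32/3, 47/6]
R3 ← R3 − (2/3)·R1: [0, -8/3, 19/3]
R4 ← R4 + (5/6)·R1: [0, -14/3, -7/6]
R5 ← R5 − (2)·R1: [0, 6, -2]
R3 ← R3 − (1/4)·R2: [0, 0, 35/8]
R4 ← R4 − (7/16)·R2: [0, 0, -147/32]
R5 ← R5 + (9/16)·R2: [0, 0, 77/32]
R4 ← R4 + (21/20)·R3: [0, 0, 0]
R5 ← R5 − (11/20)·R3: [0, 0, 0]
3 nonzero rows, so rank(T) = 3.
T has 3 columns; by rank–nullity, nullity = 3 − 3 = 0.

0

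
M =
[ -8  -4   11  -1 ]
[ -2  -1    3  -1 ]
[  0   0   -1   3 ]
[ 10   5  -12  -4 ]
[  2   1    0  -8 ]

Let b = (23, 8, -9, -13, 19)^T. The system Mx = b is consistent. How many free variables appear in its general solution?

2

Row reduce the augmented matrix [M | b].
R2 ← R2 − (1/4)·R1: [0, 0, 1/4, -3/4, 9/4]
R4 ← R4 + (5/4)·R1: [0, 0, 7/4, -21/4, 63/4]
R5 ← R5 + (1/4)·R1: [0, 0, 11/4, -33/4, 99/4]
R3 ← R3 + (4)·R2: [0, 0, 0, 0, 0]
R4 ← R4 − (7)·R2: [0, 0, 0, 0, 0]
R5 ← R5 − (11)·R2: [0, 0, 0, 0, 0]
The echelon form has 2 nonzero rows, and every pivot lies in the first 4 columns, so rank(M) = rank([M|b]) = 2.
The system is consistent.
Free variables = (unknowns) − (rank) = 4 − 2 = 2.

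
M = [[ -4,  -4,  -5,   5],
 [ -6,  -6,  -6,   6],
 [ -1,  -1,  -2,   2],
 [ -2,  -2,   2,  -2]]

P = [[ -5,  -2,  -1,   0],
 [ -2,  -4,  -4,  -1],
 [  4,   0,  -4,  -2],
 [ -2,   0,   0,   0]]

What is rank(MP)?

First compute MP:
[[ -2,  24,  40,  14],
 [  6,  36,  54,  18],
 [ -5,   6,  13,   5],
 [ 26,  12,   2,  -2]]
Now row reduce the product.
R2 ← R2 + (3)·R1: [0, 108, 174, 60]
R3 ← R3 − (5/2)·R1: [0, -54, -87, -30]
R4 ← R4 + (13)·R1: [0, 324, 522, 180]
R3 ← R3 + (1/2)·R2: [0, 0, 0, 0]
R4 ← R4 − (3)·R2: [0, 0, 0, 0]
2 nonzero rows, so rank(MP) = 2.

2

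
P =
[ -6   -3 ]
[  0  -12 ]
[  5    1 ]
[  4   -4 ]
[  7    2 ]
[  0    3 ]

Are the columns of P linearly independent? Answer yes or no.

Row reduce P to echelon form.
R3 ← R3 + (5/6)·R1: [0, -3/2]
R4 ← R4 + (2/3)·R1: [0, -6]
R5 ← R5 + (7/6)·R1: [0, -3/2]
R3 ← R3 − (1/8)·R2: [0, 0]
R4 ← R4 − (1/2)·R2: [0, 0]
R5 ← R5 − (1/8)·R2: [0, 0]
R6 ← R6 + (1/4)·R2: [0, 0]
2 pivots among 2 columns.
Every column is a pivot column, so the columns are linearly independent.

yes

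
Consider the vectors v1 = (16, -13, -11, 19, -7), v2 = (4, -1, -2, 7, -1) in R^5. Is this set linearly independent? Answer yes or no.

Form the matrix with these vectors as rows and row reduce.
R2 ← R2 − (1/4)·R1: [0, 9/4, 3/4, 9/4, 3/4]
2 nonzero rows, so the 2 vectors span a space of dimension 2.
Since 2 = 2, the vectors are linearly independent.

yes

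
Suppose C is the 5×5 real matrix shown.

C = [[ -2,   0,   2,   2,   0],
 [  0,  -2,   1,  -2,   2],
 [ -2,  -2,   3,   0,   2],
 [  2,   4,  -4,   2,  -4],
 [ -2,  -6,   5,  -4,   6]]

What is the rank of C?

Row reduce to echelon form.
R3 ← R3 − R1: [0, -2, 1, -2, 2]
R4 ← R4 + R1: [0, 4, -2, 4, -4]
R5 ← R5 − R1: [0, -6, 3, -6, 6]
R3 ← R3 − R2: [0, 0, 0, 0, 0]
R4 ← R4 + (2)·R2: [0, 0, 0, 0, 0]
R5 ← R5 − (3)·R2: [0, 0, 0, 0, 0]
Echelon form has 2 nonzero rows, so rank(C) = 2.

2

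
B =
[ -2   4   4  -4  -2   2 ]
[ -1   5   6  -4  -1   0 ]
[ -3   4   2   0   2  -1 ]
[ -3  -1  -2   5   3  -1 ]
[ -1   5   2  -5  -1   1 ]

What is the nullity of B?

2

Row reduce to echelon form.
R2 ← R2 − (1/2)·R1: [0, 3, 4, -2, 0, -1]
R3 ← R3 − (3/2)·R1: [0, -2, -4, 6, 5, -4]
R4 ← R4 − (3/2)·R1: [0, -7, -8, 11, 6, -4]
R5 ← R5 − (1/2)·R1: [0, 3, 0, -3, 0, 0]
R3 ← R3 + (2/3)·R2: [0, 0, -4/3, 14/3, 5, -14/3]
R4 ← R4 + (7/3)·R2: [0, 0, 4/3, 19/3, 6, -19/3]
R5 ← R5 − R2: [0, 0, -4, -1, 0, 1]
R4 ← R4 + R3: [0, 0, 0, 11, 11, -11]
R5 ← R5 − (3)·R3: [0, 0, 0, -15, -15, 15]
R5 ← R5 + (15/11)·R4: [0, 0, 0, 0, 0, 0]
4 nonzero rows, so rank(B) = 4.
B has 6 columns; by rank–nullity, nullity = 6 − 4 = 2.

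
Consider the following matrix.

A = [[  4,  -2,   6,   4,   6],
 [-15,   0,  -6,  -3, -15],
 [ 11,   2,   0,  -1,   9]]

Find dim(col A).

Row reduce to echelon form.
R2 ← R2 + (15/4)·R1: [0, -15/2, 33/2, 12, 15/2]
R3 ← R3 − (11/4)·R1: [0, 15/2, -33/2, -12, -15/2]
R3 ← R3 + R2: [0, 0, 0, 0, 0]
Echelon form has 2 nonzero rows, so rank(A) = 2.
The column space has dimension equal to the rank: 2.

2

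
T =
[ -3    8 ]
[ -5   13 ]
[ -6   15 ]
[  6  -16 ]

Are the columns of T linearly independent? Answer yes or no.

yes

Row reduce T to echelon form.
R2 ← R2 − (5/3)·R1: [0, -1/3]
R3 ← R3 − (2)·R1: [0, -1]
R4 ← R4 + (2)·R1: [0, 0]
R3 ← R3 − (3)·R2: [0, 0]
2 pivots among 2 columns.
Every column is a pivot column, so the columns are linearly independent.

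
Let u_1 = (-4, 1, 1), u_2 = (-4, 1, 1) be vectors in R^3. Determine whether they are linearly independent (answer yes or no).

no

Form the matrix with these vectors as rows and row reduce.
R2 ← R2 − R1: [0, 0, 0]
1 nonzero row, so the 2 vectors span a space of dimension 1.
Since 1 < 2, the vectors are linearly dependent.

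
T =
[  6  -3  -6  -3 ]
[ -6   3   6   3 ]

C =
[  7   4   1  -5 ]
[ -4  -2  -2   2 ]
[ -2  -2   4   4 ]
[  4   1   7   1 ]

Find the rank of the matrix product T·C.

First compute TC:
[[ 54,  39, -33, -63],
 [-54, -39,  33,  63]]
Now row reduce the product.
R2 ← R2 + R1: [0, 0, 0, 0]
1 nonzero row, so rank(TC) = 1.

1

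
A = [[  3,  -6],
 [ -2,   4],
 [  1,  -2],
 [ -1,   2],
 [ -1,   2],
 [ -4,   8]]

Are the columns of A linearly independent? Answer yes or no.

no

Row reduce A to echelon form.
R2 ← R2 + (2/3)·R1: [0, 0]
R3 ← R3 − (1/3)·R1: [0, 0]
R4 ← R4 + (1/3)·R1: [0, 0]
R5 ← R5 + (1/3)·R1: [0, 0]
R6 ← R6 + (4/3)·R1: [0, 0]
1 pivot among 2 columns.
Only 1 < 2 pivot columns, so the columns are linearly dependent.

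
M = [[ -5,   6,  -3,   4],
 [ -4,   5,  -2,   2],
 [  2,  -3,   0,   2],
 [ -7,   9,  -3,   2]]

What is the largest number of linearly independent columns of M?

2

Row reduce to echelon form.
R2 ← R2 − (4/5)·R1: [0, 1/5, 2/5, -6/5]
R3 ← R3 + (2/5)·R1: [0, -3/5, -6/5, 18/5]
R4 ← R4 − (7/5)·R1: [0, 3/5, 6/5, -18/5]
R3 ← R3 + (3)·R2: [0, 0, 0, 0]
R4 ← R4 − (3)·R2: [0, 0, 0, 0]
Echelon form has 2 nonzero rows, so rank(M) = 2.
The rank gives the maximum number of linearly independent columns: 2.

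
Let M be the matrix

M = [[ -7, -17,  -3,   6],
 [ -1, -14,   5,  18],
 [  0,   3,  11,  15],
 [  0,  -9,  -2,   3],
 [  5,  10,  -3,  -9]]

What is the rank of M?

4

Row reduce to echelon form.
R2 ← R2 − (1/7)·R1: [0, -81/7, 38/7, 120/7]
R5 ← R5 + (5/7)·R1: [0, -15/7, -36/7, -33/7]
R3 ← R3 + (7/27)·R2: [0, 0, 335/27, 175/9]
R4 ← R4 − (7/9)·R2: [0, 0, -56/9, -31/3]
R5 ← R5 − (5/27)·R2: [0, 0, -166/27, -71/9]
R4 ← R4 + (168/335)·R3: [0, 0, 0, -39/67]
R5 ← R5 + (166/335)·R3: [0, 0, 0, 117/67]
R5 ← R5 + (3)·R4: [0, 0, 0, 0]
Echelon form has 4 nonzero rows, so rank(M) = 4.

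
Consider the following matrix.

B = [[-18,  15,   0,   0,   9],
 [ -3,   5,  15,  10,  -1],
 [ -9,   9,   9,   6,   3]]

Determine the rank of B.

2

Row reduce to echelon form.
R2 ← R2 − (1/6)·R1: [0, 5/2, 15, 10, -5/2]
R3 ← R3 − (1/2)·R1: [0, 3/2, 9, 6, -3/2]
R3 ← R3 − (3/5)·R2: [0, 0, 0, 0, 0]
Echelon form has 2 nonzero rows, so rank(B) = 2.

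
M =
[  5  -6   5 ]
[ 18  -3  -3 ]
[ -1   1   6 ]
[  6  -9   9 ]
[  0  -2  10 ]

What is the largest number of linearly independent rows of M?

3

Row reduce to echelon form.
R2 ← R2 − (18/5)·R1: [0, 93/5, -21]
R3 ← R3 + (1/5)·R1: [0, -1/5, 7]
R4 ← R4 − (6/5)·R1: [0, -9/5, 3]
R3 ← R3 + (1/93)·R2: [0, 0, 210/31]
R4 ← R4 + (3/31)·R2: [0, 0, 30/31]
R5 ← R5 + (10/93)·R2: [0, 0, 240/31]
R4 ← R4 − (1/7)·R3: [0, 0, 0]
R5 ← R5 − (8/7)·R3: [0, 0, 0]
Echelon form has 3 nonzero rows, so rank(M) = 3.
The rank gives the maximum number of linearly independent rows: 3.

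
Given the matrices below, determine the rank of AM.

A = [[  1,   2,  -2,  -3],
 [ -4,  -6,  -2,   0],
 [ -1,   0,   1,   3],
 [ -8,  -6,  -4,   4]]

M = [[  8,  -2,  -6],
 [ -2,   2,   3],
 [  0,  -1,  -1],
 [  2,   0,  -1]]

First compute AM:
[[ -2,   4,   5],
 [-20,  -2,   8],
 [ -2,   1,   2],
 [-44,   8,  30]]
Now row reduce the product.
R2 ← R2 − (10)·R1: [0, -42, -42]
R3 ← R3 − R1: [0, -3, -3]
R4 ← R4 − (22)·R1: [0, -80, -80]
R3 ← R3 − (1/14)·R2: [0, 0, 0]
R4 ← R4 − (40/21)·R2: [0, 0, 0]
2 nonzero rows, so rank(AM) = 2.

2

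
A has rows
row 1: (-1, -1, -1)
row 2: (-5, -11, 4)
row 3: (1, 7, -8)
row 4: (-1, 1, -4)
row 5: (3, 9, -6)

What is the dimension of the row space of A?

Row reduce to echelon form.
R2 ← R2 − (5)·R1: [0, -6, 9]
R3 ← R3 + R1: [0, 6, -9]
R4 ← R4 − R1: [0, 2, -3]
R5 ← R5 + (3)·R1: [0, 6, -9]
R3 ← R3 + R2: [0, 0, 0]
R4 ← R4 + (1/3)·R2: [0, 0, 0]
R5 ← R5 + R2: [0, 0, 0]
Echelon form has 2 nonzero rows, so rank(A) = 2.
The row space has dimension equal to the rank: 2.

2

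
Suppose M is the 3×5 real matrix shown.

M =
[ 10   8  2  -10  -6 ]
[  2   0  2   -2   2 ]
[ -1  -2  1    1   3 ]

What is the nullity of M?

Row reduce to echelon form.
R2 ← R2 − (1/5)·R1: [0, -8/5, 8/5, 0, 16/5]
R3 ← R3 + (1/10)·R1: [0, -6/5, 6/5, 0, 12/5]
R3 ← R3 − (3/4)·R2: [0, 0, 0, 0, 0]
2 nonzero rows, so rank(M) = 2.
M has 5 columns; by rank–nullity, nullity = 5 − 2 = 3.

3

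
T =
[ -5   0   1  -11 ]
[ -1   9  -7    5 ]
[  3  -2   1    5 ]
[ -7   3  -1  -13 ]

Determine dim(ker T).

2

Row reduce to echelon form.
R2 ← R2 − (1/5)·R1: [0, 9, -36/5, 36/5]
R3 ← R3 + (3/5)·R1: [0, -2, 8/5, -8/5]
R4 ← R4 − (7/5)·R1: [0, 3, -12/5, 12/5]
R3 ← R3 + (2/9)·R2: [0, 0, 0, 0]
R4 ← R4 − (1/3)·R2: [0, 0, 0, 0]
2 nonzero rows, so rank(T) = 2.
T has 4 columns; by rank–nullity, nullity = 4 − 2 = 2.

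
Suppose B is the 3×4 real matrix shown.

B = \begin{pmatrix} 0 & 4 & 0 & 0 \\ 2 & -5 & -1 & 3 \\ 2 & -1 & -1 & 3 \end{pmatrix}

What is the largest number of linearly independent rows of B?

2

Row reduce to echelon form.
Swap R1 ↔ R2
R3 ← R3 − R1: [0, 4, 0, 0]
R3 ← R3 − R2: [0, 0, 0, 0]
Echelon form has 2 nonzero rows, so rank(B) = 2.
The rank gives the maximum number of linearly independent rows: 2.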